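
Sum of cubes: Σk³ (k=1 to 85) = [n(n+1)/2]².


n(n+1)/2 = 85×86/2 = 3655
Σk³ = 3655² = 13359025

Σk³ = 13359025


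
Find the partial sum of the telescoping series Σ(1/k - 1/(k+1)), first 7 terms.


Telescoping: adjacent terms cancel.
= 1/1 - 1/8
= 1 - 1/8 = 7/8

Sum = 7/8


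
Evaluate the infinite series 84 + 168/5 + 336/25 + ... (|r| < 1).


S∞ = a₁/(1-r) = 84/(1 - 2/5)
= 84/(3/5)
= 140

S∞ = 140


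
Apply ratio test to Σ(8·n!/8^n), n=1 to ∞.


aₙ = 8·n!/8^n
a_{n+1}/aₙ = (n+1)!/8^(n+1) × 8^n/n!  (constant 8 cancels)
= (n+1)/8
L = lim(n→∞) (n+1)/8 = ∞
L > 1 → series DIVERGES

Diverges (ratio test: L = ∞ > 1)


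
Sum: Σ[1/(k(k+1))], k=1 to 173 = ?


1/(k(k+1)) = 1/k - 1/(k+1) (partial fractions)
Telescoping: Σ = 1 - 1/174 = 173/174

Sum = 173/174


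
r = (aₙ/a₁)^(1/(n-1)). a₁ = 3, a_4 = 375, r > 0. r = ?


r^(n-1) = aₙ/a₁
r^3 = 375/3 = 125
r = 125^(1/3)
= 5

r = 5


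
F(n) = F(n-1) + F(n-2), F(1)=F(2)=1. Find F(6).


Fibonacci sequence: 1, 1, 2, 3, 5, 8
F(6) = 8

F(6) = 8


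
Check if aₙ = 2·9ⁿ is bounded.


aₙ = 2·9ⁿ → as n→∞, aₙ→∞ (since base 9 > 1)
No finite upper bound exists
The sequence is UNBOUNDED

Unbounded (aₙ → ∞ as n → ∞)


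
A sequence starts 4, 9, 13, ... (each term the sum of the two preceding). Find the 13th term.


Computing iteratively: 4, 9, 13, 22, 35, 57, 92, 149, 241, 390, 631, 1021, ...
a_13 = 1652

a_13 = 1652


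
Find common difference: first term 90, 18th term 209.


d = (aₙ - a₁)/(n-1)
= (209 - 90)/(18-1)
= 119/17 = 7

d = 7


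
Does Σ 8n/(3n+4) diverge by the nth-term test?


lim(n→∞) 8n/(3n+4) = 8/3 = 8/3  (divide numerator and denominator by n)
lim aₙ = 8/3 ≠ 0 → series DIVERGES

Diverges (lim aₙ = 8/3 ≠ 0)


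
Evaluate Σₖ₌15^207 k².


Σₖ₌15^207 k² = Σₖ₌₁^207 k² − Σₖ₌₁^14 k²
= 207·208·415/6 − 14·15·29/6
= 2978040 − 1015 = 2977025

Σk² = 2977025


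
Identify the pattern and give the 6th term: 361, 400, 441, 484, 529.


Pattern: perfect squares: n²
Terms: 361, 400, 441, 484, 529
Next term = 576

Next term = 576


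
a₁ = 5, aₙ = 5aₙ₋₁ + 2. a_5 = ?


Computing step by step:
a_1 = 5
a_2 = 27
a_3 = 137
a_4 = 687
a_5 = 3437


a_5 = 3437


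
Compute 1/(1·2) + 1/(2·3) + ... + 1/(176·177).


1/(k(k+1)) = 1/k - 1/(k+1) (partial fractions)
Telescoping: Σ = 1 - 1/177 = 176/177

Sum = 176/177


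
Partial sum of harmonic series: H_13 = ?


H_13 = 1/1 + 1/2 + 1/3 + ... + 1/13
= 1145993/360360
≈ 3.1801

H_13 = 1145993/360360 ≈ 3.1801


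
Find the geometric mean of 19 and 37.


GM = √(19×37) = √703 = 26.5141

GM = 26.5141


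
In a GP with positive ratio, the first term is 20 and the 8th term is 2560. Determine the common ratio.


r^(n-1) = aₙ/a₁
r^7 = 2560/20 = 128
r = 128^(1/7)
= 2

r = 2


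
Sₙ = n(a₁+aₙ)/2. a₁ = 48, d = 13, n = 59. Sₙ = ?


aₙ = 48 + (59-1)×13 = 802
Sₙ = n(a₁+aₙ)/2 = 59×(48+802)/2
= 59×850/2 = 25075

S_59 = 25075


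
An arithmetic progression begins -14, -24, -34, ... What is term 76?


aₙ = a₁ + (n-1)d
= -14 + (76-1)×-10
= -14 - 750
= -764

a_76 = -764


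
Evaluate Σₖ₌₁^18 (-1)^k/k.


S = -1 + 1/2 - 1/3 + 1/4 - 1/5 + 1/6 - 1/7 + 1/8 ± ...
= -0.6661
(Full series converges to -ln(2) ≈ -0.6931)

S_18 = -0.6661


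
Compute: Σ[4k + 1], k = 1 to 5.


Σ(4k+1) = 4·Σk + 1·n
= 4·15 + 1·5
= 60 + 5 = 65

Σ = 65


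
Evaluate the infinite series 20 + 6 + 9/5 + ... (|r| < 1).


S∞ = a₁/(1-r) = 20/(1 - 3/10)
= 20/(7/10)
= 200/7

S∞ = 200/7


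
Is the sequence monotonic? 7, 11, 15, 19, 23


Differences: 4, 4, 4, 4
All differences > 0 → strictly INCREASING

Monotonically increasing


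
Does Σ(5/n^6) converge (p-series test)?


p-series test: Σ c/n^p converges if p > 1, diverges if p ≤ 1 (constant c > 0 doesn't affect convergence).
p = 6
6 > 1 → CONVERGES

Converges (p = 6 > 1)


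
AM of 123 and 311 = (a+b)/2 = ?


AM = (123 + 311)/2 = 434/2 = 217

AM = 217


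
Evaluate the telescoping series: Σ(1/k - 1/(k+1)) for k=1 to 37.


Telescoping: adjacent terms cancel.
= 1/1 - 1/38
= 1 - 1/38 = 37/38

Sum = 37/38


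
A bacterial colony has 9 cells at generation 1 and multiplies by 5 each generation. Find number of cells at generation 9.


aₙ = a₁·r^(n-1)
= 9×5^8
= 9×390625
= 3515625

a_9 = 3515625


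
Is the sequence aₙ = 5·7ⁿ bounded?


aₙ = 5·7ⁿ → as n→∞, aₙ→∞ (since base 7 > 1)
No finite upper bound exists
The sequence is UNBOUNDED

Unbounded (aₙ → ∞ as n → ∞)


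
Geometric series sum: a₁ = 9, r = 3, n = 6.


Sₙ = 9×(3^6 - 1)/(3 - 1)
= 9×(729 - 1)/2
= 9×728/2
= 3276

S_6 = 3276


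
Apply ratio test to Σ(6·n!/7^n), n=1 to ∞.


aₙ = 6·n!/7^n
a_{n+1}/aₙ = (n+1)!/7^(n+1) × 7^n/n!  (constant 6 cancels)
= (n+1)/7
L = lim(n→∞) (n+1)/7 = ∞
L > 1 → series DIVERGES

Diverges (ratio test: L = ∞ > 1)


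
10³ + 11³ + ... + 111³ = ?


Σₖ₌10^111 k³ = [111·112/2]² − [9·10/2]²
= 38638656 − 2025 = 38636631

Σk³ = 38636631


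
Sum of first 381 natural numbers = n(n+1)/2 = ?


n(n+1)/2 = 381×382/2 = 145542/2 = 72771

Σk = 72771


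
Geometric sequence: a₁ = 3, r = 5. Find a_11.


aₙ = a₁·r^(n-1)
= 3×5^10
= 3×9765625
= 29296875

a_11 = 29296875


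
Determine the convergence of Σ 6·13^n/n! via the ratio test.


aₙ = 6·13^n/n!
a_{n+1}/aₙ = 13^(n+1)/(n+1)! × n!/13^n  (constant 6 cancels)
= 13/(n+1)
L = lim(n→∞) 13/(n+1) = 0
L < 1 → series CONVERGES

Converges (ratio test: L = 0 < 1)


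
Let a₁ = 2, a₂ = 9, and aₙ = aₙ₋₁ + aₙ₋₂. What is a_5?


Computing iteratively: 2, 9, 11, 20, 31
a_5 = 31

a_5 = 31


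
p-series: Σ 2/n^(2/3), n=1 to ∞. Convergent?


p-series test: Σ c/n^p converges if p > 1, diverges if p ≤ 1 (constant c > 0 doesn't affect convergence).
p = 2/3
2/3 ≤ 1 → DIVERGES

Diverges (p = 2/3 ≤ 1)


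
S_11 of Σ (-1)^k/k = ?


S = -1 + 1/2 - 1/3 + 1/4 - 1/5 + 1/6 - 1/7 + 1/8 ± ...
= -0.7365
(Full series converges to -ln(2) ≈ -0.6931)

S_11 = -0.7365


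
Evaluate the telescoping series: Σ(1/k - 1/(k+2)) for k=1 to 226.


Telescoping with gap 2: two head and two tail terms survive.
= (1 + 1/2) - (1/227 + 1/228)
= 3/2 - 1/227 - 1/228 = 77179/51756

Sum = 77179/51756


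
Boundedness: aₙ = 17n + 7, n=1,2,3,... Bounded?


aₙ = 17n + 7 → as n→∞, aₙ→∞
No finite upper bound exists
The sequence is UNBOUNDED

Unbounded (aₙ → ∞ as n → ∞)


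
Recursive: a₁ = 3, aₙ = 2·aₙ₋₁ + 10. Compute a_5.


Computing step by step:
a_1 = 3
a_2 = 16
a_3 = 42
a_4 = 94
a_5 = 198


a_5 = 198


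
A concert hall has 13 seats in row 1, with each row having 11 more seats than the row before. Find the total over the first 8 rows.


aₙ = 13 + (8-1)×11 = 90
Sₙ = n(a₁+aₙ)/2 = 8×(13+90)/2
= 8×103/2 = 412

S_8 = 412


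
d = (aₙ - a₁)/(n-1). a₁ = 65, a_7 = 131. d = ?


d = (aₙ - a₁)/(n-1)
= (131 - 65)/(7-1)
= 66/6 = 11

d = 11


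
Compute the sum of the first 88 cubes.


n(n+1)/2 = 88×89/2 = 3916
Σk³ = 3916² = 15335056

Σk³ = 15335056


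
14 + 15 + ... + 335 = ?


Σₖ₌14^335 k = Σₖ₌₁^335 k − Σₖ₌₁^13 k
= 335·336/2 − 13·14/2
= 56280 − 91 = 56189

Σk = 56189


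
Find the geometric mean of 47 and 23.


GM = √(47×23) = √1081 = 32.8786

GM = 32.8786


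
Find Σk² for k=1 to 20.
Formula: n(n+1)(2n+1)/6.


n = 20
n(n+1)(2n+1)/6 = 20×21×41/6
= 17220/6 = 2870

Σk² = 2870


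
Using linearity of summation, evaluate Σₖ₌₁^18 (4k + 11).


Σ(4k+11) = 4·Σk + 11·n
= 4·171 + 11·18
= 684 + 198 = 882

Σ = 882


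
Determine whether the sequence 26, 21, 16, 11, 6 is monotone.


Differences: -5, -5, -5, -5
All differences < 0 → strictly DECREASING

Monotonically decreasing


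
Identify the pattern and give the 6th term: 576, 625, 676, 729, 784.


Pattern: perfect squares: n²
Terms: 576, 625, 676, 729, 784
Next term = 841

Next term = 841


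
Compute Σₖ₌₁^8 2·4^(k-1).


Sₙ = 2×(4^8 - 1)/(4 - 1)
= 2×(65536 - 1)/3
= 2×65535/3
= 43690

S_8 = 43690


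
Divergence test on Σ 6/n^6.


lim(n→∞) 6/n^6 = 0
lim aₙ = 0 → nth-term test is INCONCLUSIVE
(Need other tests; this is actually a convergent p-series with p=6 > 1)

Inconclusive (lim aₙ = 0; need another test)


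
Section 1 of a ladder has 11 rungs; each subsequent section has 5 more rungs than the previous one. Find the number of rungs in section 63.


aₙ = a₁ + (n-1)d
= 11 + (63-1)×5
= 11 + 310
= 321

a_63 = 321


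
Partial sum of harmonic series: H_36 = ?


H_36 = 1/1 + 1/2 + 1/3 + ... + 1/36
= 54801925434709/13127595717600
≈ 4.1746

H_36 = 54801925434709/13127595717600 ≈ 4.1746


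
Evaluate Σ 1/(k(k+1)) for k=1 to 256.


1/(k(k+1)) = 1/k - 1/(k+1) (partial fractions)
Telescoping: Σ = 1 - 1/257 = 256/257

Sum = 256/257


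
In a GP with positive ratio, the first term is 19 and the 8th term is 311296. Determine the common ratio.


r^(n-1) = aₙ/a₁
r^7 = 311296/19 = 16384
r = 16384^(1/7)
= 4

r = 4


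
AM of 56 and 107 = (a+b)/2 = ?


AM = (56 + 107)/2 = 163/2 = 81.5

AM = 81.5


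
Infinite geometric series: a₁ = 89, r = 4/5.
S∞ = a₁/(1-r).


S∞ = a₁/(1-r) = 89/(1 - 4/5)
= 89/(1/5)
= 445

S∞ = 445


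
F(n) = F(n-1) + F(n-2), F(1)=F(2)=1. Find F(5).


Fibonacci sequence: 1, 1, 2, 3, 5
F(5) = 5

F(5) = 5


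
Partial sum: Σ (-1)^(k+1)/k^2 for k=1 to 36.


S = 1 - 1/4 + 1/9 - 1/16 + 1/25 - 1/36 + 1/49 - 1/64 ± ...
= 0.8221
(Full series converges to +π²/12 ≈ +0.8225)

S_36 = 0.8221


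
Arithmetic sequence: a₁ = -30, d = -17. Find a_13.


aₙ = a₁ + (n-1)d
= -30 + (13-1)×-17
= -30 - 204
= -234

a_13 = -234


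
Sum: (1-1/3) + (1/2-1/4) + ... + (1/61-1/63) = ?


Telescoping with gap 2: two head and two tail terms survive.
= (1 + 1/2) - (1/62 + 1/63)
= 3/2 - 1/62 - 1/63 = 2867/1953

Sum = 2867/1953


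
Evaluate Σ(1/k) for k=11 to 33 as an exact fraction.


Σₖ₌11^33 1/k = 1/11 + 1/12 + 1/13 + ... + 1/33
= 15225778970569/13127595717600
≈ 1.1598

Sum = 15225778970569/13127595717600 ≈ 1.1598


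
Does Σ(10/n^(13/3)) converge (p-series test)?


p-series test: Σ c/n^p converges if p > 1, diverges if p ≤ 1 (constant c > 0 doesn't affect convergence).
p = 13/3
13/3 > 1 → CONVERGES

Converges (p = 13/3 > 1)


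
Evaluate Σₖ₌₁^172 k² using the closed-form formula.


n = 172
n(n+1)(2n+1)/6 = 172×173×345/6
= 10265820/6 = 1710970

Σk² = 1710970


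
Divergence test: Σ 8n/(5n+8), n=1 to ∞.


lim(n→∞) 8n/(5n+8) = 8/5 = 8/5  (divide numerator and denominator by n)
lim aₙ = 8/5 ≠ 0 → series DIVERGES

Diverges (lim aₙ = 8/5 ≠ 0)


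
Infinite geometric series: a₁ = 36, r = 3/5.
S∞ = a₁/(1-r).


S∞ = a₁/(1-r) = 36/(1 - 3/5)
= 36/(2/5)
= 90

S∞ = 90


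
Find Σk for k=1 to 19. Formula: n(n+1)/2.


n(n+1)/2 = 19×20/2 = 380/2 = 190

Σk = 190


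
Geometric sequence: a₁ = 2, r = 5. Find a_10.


aₙ = a₁·r^(n-1)
= 2×5^9
= 2×1953125
= 3906250

a_10 = 3906250


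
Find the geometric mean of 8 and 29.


GM = √(8×29) = √232 = 15.2315

GM = 15.2315


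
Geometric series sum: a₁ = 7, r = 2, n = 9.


Sₙ = 7×(2^9 - 1)/(2 - 1)
= 7×(512 - 1)/1
= 7×511/1
= 3577

S_9 = 3577


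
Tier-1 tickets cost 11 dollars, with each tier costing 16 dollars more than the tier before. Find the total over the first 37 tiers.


aₙ = 11 + (37-1)×16 = 587
Sₙ = n(a₁+aₙ)/2 = 37×(11+587)/2
= 37×598/2 = 11063

S_37 = 11063


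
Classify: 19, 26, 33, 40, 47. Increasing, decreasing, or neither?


Differences: 7, 7, 7, 7
All differences > 0 → strictly INCREASING

Monotonically increasing


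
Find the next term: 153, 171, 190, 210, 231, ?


Pattern: triangular numbers: n(n+1)/2
Terms: 153, 171, 190, 210, 231
Next term = 253

Next term = 253


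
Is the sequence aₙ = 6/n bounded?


a₁ = 6, a₂ = 6/2, a₃ = 6/3, ...
0 < aₙ ≤ 6 for all n ≥ 1
Lower bound: 0, Upper bound: 6
The sequence IS bounded

Bounded (0 < aₙ ≤ 6)


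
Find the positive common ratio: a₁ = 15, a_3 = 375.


r^(n-1) = aₙ/a₁
r^2 = 375/15 = 25
r = 25^(1/2)
= ±5; taking r > 0 gives r = 5

r = 5


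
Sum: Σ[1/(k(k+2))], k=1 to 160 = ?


1/(k(k+2)) = (1/2)·(1/k - 1/(k+2)) (partial fractions)
Telescoping: Σ = (1/2)·(1 + 1/2 - 1/161 - 1/162) = 9700/13041

Sum = 9700/13041


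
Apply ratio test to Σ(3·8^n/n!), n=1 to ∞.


aₙ = 3·8^n/n!
a_{n+1}/aₙ = 8^(n+1)/(n+1)! × n!/8^n  (constant 3 cancels)
= 8/(n+1)
L = lim(n→∞) 8/(n+1) = 0
L < 1 → series CONVERGES

Converges (ratio test: L = 0 < 1)


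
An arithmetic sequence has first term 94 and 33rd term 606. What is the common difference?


d = (aₙ - a₁)/(n-1)
= (606 - 94)/(33-1)
= 512/32 = 16

d = 16


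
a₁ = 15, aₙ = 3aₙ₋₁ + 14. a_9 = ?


Computing step by step:
a_1 = 15
a_2 = 59
a_3 = 191
a_4 = 587
a_5 = 1775
a_6 = 5339
a_7 = 16031
a_8 = 48107
a_9 = 144335


a_9 = 144335


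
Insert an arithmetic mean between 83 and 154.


AM = (83 + 154)/2 = 237/2 = 118.5

AM = 118.5


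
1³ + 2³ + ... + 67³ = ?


n(n+1)/2 = 67×68/2 = 2278
Σk³ = 2278² = 5189284

Σk³ = 5189284


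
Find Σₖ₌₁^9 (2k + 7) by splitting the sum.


Σ(2k+7) = 2·Σk + 7·n
= 2·45 + 7·9
= 90 + 63 = 153

Σ = 153


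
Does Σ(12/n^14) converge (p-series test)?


p-series test: Σ c/n^p converges if p > 1, diverges if p ≤ 1 (constant c > 0 doesn't affect convergence).
p = 14
14 > 1 → CONVERGES

Converges (p = 14 > 1)


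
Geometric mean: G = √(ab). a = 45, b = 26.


GM = √(45×26) = √1170 = 34.2053

GM = 34.2053


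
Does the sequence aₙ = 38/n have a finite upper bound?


a₁ = 38, a₂ = 38/2, a₃ = 38/3, ...
0 < aₙ ≤ 38 for all n ≥ 1
Lower bound: 0, Upper bound: 38
The sequence IS bounded

Bounded (0 < aₙ ≤ 38)


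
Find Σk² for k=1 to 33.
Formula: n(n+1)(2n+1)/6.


n = 33
n(n+1)(2n+1)/6 = 33×34×67/6
= 75174/6 = 12529

Σk² = 12529


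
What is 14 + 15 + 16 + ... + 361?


Σₖ₌14^361 k = Σₖ₌₁^361 k − Σₖ₌₁^13 k
= 361·362/2 − 13·14/2
= 65341 − 91 = 65250

Σk = 65250


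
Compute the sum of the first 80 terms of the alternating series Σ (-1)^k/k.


S = -1 + 1/2 - 1/3 + 1/4 - 1/5 + 1/6 - 1/7 + 1/8 ± ...
= -0.6869
(Full series converges to -ln(2) ≈ -0.6931)

S_80 = -0.6869


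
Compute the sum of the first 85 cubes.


n(n+1)/2 = 85×86/2 = 3655
Σk³ = 3655² = 13359025

Σk³ = 13359025


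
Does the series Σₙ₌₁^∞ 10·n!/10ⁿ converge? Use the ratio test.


aₙ = 10·n!/10^n
a_{n+1}/aₙ = (n+1)!/10^(n+1) × 10^n/n!  (constant 10 cancels)
= (n+1)/10
L = lim(n→∞) (n+1)/10 = ∞
L > 1 → series DIVERGES

Diverges (ratio test: L = ∞ > 1)


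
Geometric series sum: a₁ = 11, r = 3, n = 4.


Sₙ = 11×(3^4 - 1)/(3 - 1)
= 11×(81 - 1)/2
= 11×80/2
= 440

S_4 = 440


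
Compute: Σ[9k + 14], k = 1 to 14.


Σ(9k+14) = 9·Σk + 14·n
= 9·105 + 14·14
= 945 + 196 = 1141

Σ = 1141


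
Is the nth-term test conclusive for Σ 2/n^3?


lim(n→∞) 2/n^3 = 0
lim aₙ = 0 → nth-term test is INCONCLUSIVE
(Need other tests; this is actually a convergent p-series with p=3 > 1)

Inconclusive (lim aₙ = 0; need another test)


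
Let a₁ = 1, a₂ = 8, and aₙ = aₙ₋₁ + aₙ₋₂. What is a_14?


Computing iteratively: 1, 8, 9, 17, 26, 43, 69, 112, 181, 293, 474, 767, ...
a_14 = 2008

a_14 = 2008


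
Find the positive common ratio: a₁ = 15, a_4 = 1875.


r^(n-1) = aₙ/a₁
r^3 = 1875/15 = 125
r = 125^(1/3)
= 5

r = 5


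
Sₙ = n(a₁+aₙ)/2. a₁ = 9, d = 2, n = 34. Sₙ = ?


aₙ = 9 + (34-1)×2 = 75
Sₙ = n(a₁+aₙ)/2 = 34×(9+75)/2
= 34×84/2 = 1428

S_34 = 1428


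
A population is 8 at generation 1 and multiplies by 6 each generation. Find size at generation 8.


aₙ = a₁·r^(n-1)
= 8×6^7
= 8×279936
= 2239488

a_8 = 2239488


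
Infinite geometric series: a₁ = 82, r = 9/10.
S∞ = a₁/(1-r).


S∞ = a₁/(1-r) = 82/(1 - 9/10)
= 82/(1/10)
= 820

S∞ = 820


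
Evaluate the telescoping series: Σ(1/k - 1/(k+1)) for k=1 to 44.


Telescoping: adjacent terms cancel.
= 1/1 - 1/45
= 1 - 1/45 = 44/45

Sum = 44/45


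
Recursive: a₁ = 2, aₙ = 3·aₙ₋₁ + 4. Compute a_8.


Computing step by step:
a_1 = 2
a_2 = 10
a_3 = 34
a_4 = 106
a_5 = 322
a_6 = 970
a_7 = 2914
a_8 = 8746


a_8 = 8746


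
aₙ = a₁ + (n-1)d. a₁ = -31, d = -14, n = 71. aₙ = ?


aₙ = a₁ + (n-1)d
= -31 + (71-1)×-14
= -31 - 980
= -1011

a_71 = -1011


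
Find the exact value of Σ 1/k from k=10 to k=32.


Σₖ₌10^32 1/k = 1/10 + 1/11 + 1/12 + ... + 1/32
= 177548058726419/144403552893600
≈ 1.2295

Sum = 177548058726419/144403552893600 ≈ 1.2295


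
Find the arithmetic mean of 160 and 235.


AM = (160 + 235)/2 = 395/2 = 197.5

AM = 197.5


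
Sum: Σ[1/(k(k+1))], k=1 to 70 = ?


1/(k(k+1)) = 1/k - 1/(k+1) (partial fractions)
Telescoping: Σ = 1 - 1/71 = 70/71

Sum = 70/71


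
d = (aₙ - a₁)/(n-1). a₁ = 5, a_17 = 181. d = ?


d = (aₙ - a₁)/(n-1)
= (181 - 5)/(17-1)
= 176/16 = 11

d = 11


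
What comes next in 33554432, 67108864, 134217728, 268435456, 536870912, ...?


Pattern: powers of 2: 2ⁿ
Terms: 33554432, 67108864, 134217728, 268435456, 536870912
Next term = 1073741824

Next term = 1073741824


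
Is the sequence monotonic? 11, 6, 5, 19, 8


Differences: -5, -1, 14, -11
Difference at position 3 is +14 (> 0) but position 1 is -5 (< 0) — sequence both rises and falls
→ NOT monotonic

Not monotonic


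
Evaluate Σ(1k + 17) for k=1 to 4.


Σ(1k+17) = 1·Σk + 17·n
= 1·10 + 17·4
= 10 + 68 = 78

Σ = 78


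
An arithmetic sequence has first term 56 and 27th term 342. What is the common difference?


d = (aₙ - a₁)/(n-1)
= (342 - 56)/(27-1)
= 286/26 = 11

d = 11


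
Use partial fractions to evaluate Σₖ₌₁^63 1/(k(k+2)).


1/(k(k+2)) = (1/2)·(1/k - 1/(k+2)) (partial fractions)
Telescoping: Σ = (1/2)·(1 + 1/2 - 1/64 - 1/65) = 6111/8320

Sum = 6111/8320


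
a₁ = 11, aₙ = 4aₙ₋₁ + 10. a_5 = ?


Computing step by step:
a_1 = 11
a_2 = 54
a_3 = 226
a_4 = 914
a_5 = 3666


a_5 = 3666


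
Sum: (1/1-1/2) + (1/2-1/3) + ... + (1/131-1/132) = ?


Telescoping: adjacent terms cancel.
= 1/1 - 1/132
= 1 - 1/132 = 131/132

Sum = 131/132


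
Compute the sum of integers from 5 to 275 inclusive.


Σₖ₌5^275 k = Σₖ₌₁^275 k − Σₖ₌₁^4 k
= 275·276/2 − 4·5/2
= 37950 − 10 = 37940

Σk = 37940


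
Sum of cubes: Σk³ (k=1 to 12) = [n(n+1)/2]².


n(n+1)/2 = 12×13/2 = 78
Σk³ = 78² = 6084

Σk³ = 6084


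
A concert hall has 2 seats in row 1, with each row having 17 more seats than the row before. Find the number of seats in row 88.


aₙ = a₁ + (n-1)d
= 2 + (88-1)×17
= 2 + 1479
= 1481

a_88 = 1481


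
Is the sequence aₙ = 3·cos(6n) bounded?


For all n, -1 ≤ cos(6n) ≤ 1, so -3 ≤ 3·cos(6n) ≤ 3
Lower bound: -3, Upper bound: 3
The sequence IS bounded

Bounded (-3 ≤ aₙ ≤ 3)


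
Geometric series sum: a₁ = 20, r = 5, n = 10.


Sₙ = 20×(5^10 - 1)/(5 - 1)
= 20×(9765625 - 1)/4
= 20×9765624/4
= 48828120

S_10 = 48828120


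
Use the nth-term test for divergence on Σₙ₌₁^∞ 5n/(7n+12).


lim(n→∞) 5n/(7n+12) = 5/7 = 5/7  (divide numerator and denominator by n)
lim aₙ = 5/7 ≠ 0 → series DIVERGES

Diverges (lim aₙ = 5/7 ≠ 0)


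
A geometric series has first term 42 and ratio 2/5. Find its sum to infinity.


S∞ = a₁/(1-r) = 42/(1 - 2/5)
= 42/(3/5)
= 70

S∞ = 70


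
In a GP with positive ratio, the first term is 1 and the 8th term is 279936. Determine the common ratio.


r^(n-1) = aₙ/a₁
r^7 = 279936/1 = 279936
r = 279936^(1/7)
= 6

r = 6


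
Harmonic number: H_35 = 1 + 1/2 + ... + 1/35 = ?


H_35 = 1/1 + 1/2 + 1/3 + ... + 1/35
= 54437269998109/13127595717600
≈ 4.1468

H_35 = 54437269998109/13127595717600 ≈ 4.1468


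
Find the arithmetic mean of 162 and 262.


AM = (162 + 262)/2 = 424/2 = 212

AM = 212


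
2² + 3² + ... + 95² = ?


Σₖ₌2^95 k² = Σₖ₌₁^95 k² − Σₖ₌₁^1 k²
= 95·96·191/6 − 1·2·3/6
= 290320 − 1 = 290319

Σk² = 290319


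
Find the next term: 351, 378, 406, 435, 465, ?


Pattern: triangular numbers: n(n+1)/2
Terms: 351, 378, 406, 435, 465
Next term = 496

Next term = 496


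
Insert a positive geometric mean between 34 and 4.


GM = √(34×4) = √136 = 11.6619

GM = 11.6619


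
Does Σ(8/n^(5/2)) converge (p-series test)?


p-series test: Σ c/n^p converges if p > 1, diverges if p ≤ 1 (constant c > 0 doesn't affect convergence).
p = 5/2
5/2 > 1 → CONVERGES

Converges (p = 5/2 > 1)


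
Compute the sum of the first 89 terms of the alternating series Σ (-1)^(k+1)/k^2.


S = 1 - 1/4 + 1/9 - 1/16 + 1/25 - 1/36 + 1/49 - 1/64 ± ...
= 0.8225
(Full series converges to +π²/12 ≈ +0.8225)

S_89 = 0.8225


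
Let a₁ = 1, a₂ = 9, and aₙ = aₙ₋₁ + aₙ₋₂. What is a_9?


Computing iteratively: 1, 9, 10, 19, 29, 48, 77, 125, 202
a_9 = 202

a_9 = 202


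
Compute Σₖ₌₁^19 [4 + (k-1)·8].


aₙ = 4 + (19-1)×8 = 148
Sₙ = n(a₁+aₙ)/2 = 19×(4+148)/2
= 19×152/2 = 1444

S_19 = 1444


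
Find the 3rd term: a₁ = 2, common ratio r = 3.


aₙ = a₁·r^(n-1)
= 2×3^2
= 2×9
= 18

a_3 = 18


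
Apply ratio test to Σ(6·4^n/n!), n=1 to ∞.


aₙ = 6·4^n/n!
a_{n+1}/aₙ = 4^(n+1)/(n+1)! × n!/4^n  (constant 6 cancels)
= 4/(n+1)
L = lim(n→∞) 4/(n+1) = 0
L < 1 → series CONVERGES

Converges (ratio test: L = 0 < 1)


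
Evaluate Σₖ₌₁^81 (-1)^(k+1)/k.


S = 1 - 1/2 + 1/3 - 1/4 + 1/5 - 1/6 + 1/7 - 1/8 ± ...
= 0.6993
(Full series converges to +ln(2) ≈ +0.6931)

S_81 = 0.6993


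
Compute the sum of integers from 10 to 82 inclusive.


Σₖ₌10^82 k = Σₖ₌₁^82 k − Σₖ₌₁^9 k
= 82·83/2 − 9·10/2
= 3403 − 45 = 3358

Σk = 3358


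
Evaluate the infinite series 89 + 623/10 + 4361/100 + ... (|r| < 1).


S∞ = a₁/(1-r) = 89/(1 - 7/10)
= 89/(3/10)
= 890/3

S∞ = 890/3


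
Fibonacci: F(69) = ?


Fibonacci sequence: 1, 1, 2, 3, 5, 8, 13, 21, 34, 55, 89, ...
F(69) = 117669030460994

F(69) = 117669030460994


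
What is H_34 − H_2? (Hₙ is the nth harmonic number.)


Σₖ₌3^34 1/k = 1/3 + 1/4 + 1/5 + ... + 1/34
= 34370802258349/13127595717600
≈ 2.6182

Sum = 34370802258349/13127595717600 ≈ 2.6182


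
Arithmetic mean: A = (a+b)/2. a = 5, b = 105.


AM = (5 + 105)/2 = 110/2 = 55

AM = 55


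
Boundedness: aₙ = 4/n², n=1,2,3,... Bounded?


a₁ = 4, a₂ = 4/4, a₃ = 4/9, ...
0 < aₙ ≤ 4 for all n ≥ 1
The sequence IS bounded

Bounded (0 < aₙ ≤ 4)


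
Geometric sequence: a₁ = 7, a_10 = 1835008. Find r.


r^(n-1) = aₙ/a₁
r^9 = 1835008/7 = 262144
r = 262144^(1/9)
= 4

r = 4


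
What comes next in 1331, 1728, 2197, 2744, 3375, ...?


Pattern: perfect cubes: n³
Terms: 1331, 1728, 2197, 2744, 3375
Next term = 4096

Next term = 4096


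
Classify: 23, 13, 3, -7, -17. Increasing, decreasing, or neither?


Differences: -10, -10, -10, -10
All differences < 0 → strictly DECREASING

Monotonically decreasing


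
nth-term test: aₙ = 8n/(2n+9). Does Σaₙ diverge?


lim(n→∞) 8n/(2n+9) = 8/2 = 4  (divide numerator and denominator by n)
lim aₙ = 4 ≠ 0 → series DIVERGES

Diverges (lim aₙ = 4 ≠ 0)


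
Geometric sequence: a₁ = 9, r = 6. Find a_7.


aₙ = a₁·r^(n-1)
= 9×6^6
= 9×46656
= 419904

a_7 = 419904


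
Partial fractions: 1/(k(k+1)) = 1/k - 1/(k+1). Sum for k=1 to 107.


1/(k(k+1)) = 1/k - 1/(k+1) (partial fractions)
Telescoping: Σ = 1 - 1/108 = 107/108

Sum = 107/108


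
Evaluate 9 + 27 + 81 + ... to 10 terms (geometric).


Sₙ = 9×(3^10 - 1)/(3 - 1)
= 9×(59049 - 1)/2
= 9×59048/2
= 265716

S_10 = 265716


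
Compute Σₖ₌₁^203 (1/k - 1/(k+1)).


Telescoping: adjacent terms cancel.
= 1/1 - 1/204
= 1 - 1/204 = 203/204

Sum = 203/204


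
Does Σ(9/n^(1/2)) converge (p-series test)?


p-series test: Σ c/n^p converges if p > 1, diverges if p ≤ 1 (constant c > 0 doesn't affect convergence).
p = 1/2
1/2 ≤ 1 → DIVERGES

Diverges (p = 1/2 ≤ 1)


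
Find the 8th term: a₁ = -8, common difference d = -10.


aₙ = a₁ + (n-1)d
= -8 + (8-1)×-10
= -8 - 70
= -78

a_8 = -78


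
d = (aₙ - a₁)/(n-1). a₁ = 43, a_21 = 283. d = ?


d = (aₙ - a₁)/(n-1)
= (283 - 43)/(21-1)
= 240/20 = 12

d = 12


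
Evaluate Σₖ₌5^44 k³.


Σₖ₌5^44 k³ = [44·45/2]² − [4·5/2]²
= 980100 − 100 = 980000

Σk³ = 980000


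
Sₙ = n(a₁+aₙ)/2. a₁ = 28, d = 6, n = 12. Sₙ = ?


aₙ = 28 + (12-1)×6 = 94
Sₙ = n(a₁+aₙ)/2 = 12×(28+94)/2
= 12×122/2 = 732

S_12 = 732


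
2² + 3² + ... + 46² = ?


Σₖ₌2^46 k² = Σₖ₌₁^46 k² − Σₖ₌₁^1 k²
= 46·47·93/6 − 1·2·3/6
= 33511 − 1 = 33510

Σk² = 33510


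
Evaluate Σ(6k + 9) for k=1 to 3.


Σ(6k+9) = 6·Σk + 9·n
= 6·6 + 9·3
= 36 + 27 = 63

Σ = 63


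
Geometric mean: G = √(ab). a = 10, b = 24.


GM = √(10×24) = √240 = 15.4919

GM = 15.4919


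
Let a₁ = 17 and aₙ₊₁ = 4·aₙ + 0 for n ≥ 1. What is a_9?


Computing step by step:
a_1 = 17
a_2 = 68
a_3 = 272
a_4 = 1088
a_5 = 4352
a_6 = 17408
a_7 = 69632
a_8 = 278528
a_9 = 1114112


a_9 = 1114112


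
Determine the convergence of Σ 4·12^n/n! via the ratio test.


aₙ = 4·12^n/n!
a_{n+1}/aₙ = 12^(n+1)/(n+1)! × n!/12^n  (constant 4 cancels)
= 12/(n+1)
L = lim(n→∞) 12/(n+1) = 0
L < 1 → series CONVERGES

Converges (ratio test: L = 0 < 1)


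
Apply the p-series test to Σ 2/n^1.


p-series test: Σ c/n^p converges if p > 1, diverges if p ≤ 1 (constant c > 0 doesn't affect convergence).
p = 1
1 ≤ 1 → DIVERGES

Diverges (p = 1 ≤ 1)


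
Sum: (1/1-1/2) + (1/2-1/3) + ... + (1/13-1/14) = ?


Telescoping: adjacent terms cancel.
= 1/1 - 1/14
= 1 - 1/14 = 13/14

Sum = 13/14


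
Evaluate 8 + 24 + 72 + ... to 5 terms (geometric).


Sₙ = 8×(3^5 - 1)/(3 - 1)
= 8×(243 - 1)/2
= 8×242/2
= 968

S_5 = 968


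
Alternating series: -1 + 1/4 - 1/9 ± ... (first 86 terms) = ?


S = -1 + 1/4 - 1/9 + 1/16 - 1/25 + 1/36 - 1/49 + 1/64 ± ...
= -0.8224
(Full series converges to -π²/12 ≈ -0.8225)

S_86 = -0.8224


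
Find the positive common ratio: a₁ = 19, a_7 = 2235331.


r^(n-1) = aₙ/a₁
r^6 = 2235331/19 = 117649
r = 117649^(1/6)
= ±7; taking r > 0 gives r = 7

r = 7


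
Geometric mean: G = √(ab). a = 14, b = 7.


GM = √(14×7) = √98 = 9.8995

GM = 9.8995


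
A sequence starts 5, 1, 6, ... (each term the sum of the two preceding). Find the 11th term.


Computing iteratively: 5, 1, 6, 7, 13, 20, 33, 53, 86, 139, 225
a_11 = 225

a_11 = 225


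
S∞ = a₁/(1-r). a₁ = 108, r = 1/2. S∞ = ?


S∞ = a₁/(1-r) = 108/(1 - 1/2)
= 108/(1/2)
= 216

S∞ = 216


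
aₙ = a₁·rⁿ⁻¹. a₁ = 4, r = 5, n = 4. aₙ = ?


aₙ = a₁·r^(n-1)
= 4×5^3
= 4×125
= 500

a_4 = 500


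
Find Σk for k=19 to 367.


Σₖ₌19^367 k = Σₖ₌₁^367 k − Σₖ₌₁^18 k
= 367·368/2 − 18·19/2
= 67528 − 171 = 67357

Σk = 67357


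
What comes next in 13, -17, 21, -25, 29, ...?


Pattern: alternating sign, magnitude arithmetic (d=4)
Terms: 13, -17, 21, -25, 29
Next term = -33

Next term = -33


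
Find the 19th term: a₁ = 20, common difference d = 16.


aₙ = a₁ + (n-1)d
= 20 + (19-1)×16
= 20 + 288
= 308

a_19 = 308


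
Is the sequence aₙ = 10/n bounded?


a₁ = 10, a₂ = 10/2, a₃ = 10/3, ...
0 < aₙ ≤ 10 for all n ≥ 1
Lower bound: 0, Upper bound: 10
The sequence IS bounded

Bounded (0 < aₙ ≤ 10)


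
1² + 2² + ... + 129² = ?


n = 129
n(n+1)(2n+1)/6 = 129×130×259/6
= 4343430/6 = 723905

Σk² = 723905


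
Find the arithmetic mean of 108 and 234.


AM = (108 + 234)/2 = 342/2 = 171

AM = 171


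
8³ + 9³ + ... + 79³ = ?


Σₖ₌8^79 k³ = [79·80/2]² − [7·8/2]²
= 9985600 − 784 = 9984816

Σk³ = 9984816


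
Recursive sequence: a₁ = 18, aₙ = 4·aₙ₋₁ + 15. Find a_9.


Computing step by step:
a_1 = 18
a_2 = 87
a_3 = 363
a_4 = 1467
a_5 = 5883
a_6 = 23547
a_7 = 94203
a_8 = 376827
a_9 = 1507323


a_9 = 1507323


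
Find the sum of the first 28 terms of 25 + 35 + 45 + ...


aₙ = 25 + (28-1)×10 = 295
Sₙ = n(a₁+aₙ)/2 = 28×(25+295)/2
= 28×320/2 = 4480

S_28 = 4480


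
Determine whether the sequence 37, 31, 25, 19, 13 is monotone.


Differences: -6, -6, -6, -6
All differences < 0 → strictly DECREASING

Monotonically decreasing


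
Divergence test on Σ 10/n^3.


lim(n→∞) 10/n^3 = 0
lim aₙ = 0 → nth-term test is INCONCLUSIVE
(Need other tests; this is actually a convergent p-series with p=3 > 1)

Inconclusive (lim aₙ = 0; need another test)


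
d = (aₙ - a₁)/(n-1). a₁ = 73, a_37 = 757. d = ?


d = (aₙ - a₁)/(n-1)
= (757 - 73)/(37-1)
= 684/36 = 19

d = 19


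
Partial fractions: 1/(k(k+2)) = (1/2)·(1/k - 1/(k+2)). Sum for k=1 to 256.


1/(k(k+2)) = (1/2)·(1/k - 1/(k+2)) (partial fractions)
Telescoping: Σ = (1/2)·(1 + 1/2 - 1/257 - 1/258) = 24736/33153

Sum = 24736/33153


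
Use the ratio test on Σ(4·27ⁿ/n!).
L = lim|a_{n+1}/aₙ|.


aₙ = 4·27^n/n!
a_{n+1}/aₙ = 27^(n+1)/(n+1)! × n!/27^n  (constant 4 cancels)
= 27/(n+1)
L = lim(n→∞) 27/(n+1) = 0
L < 1 → series CONVERGES

Converges (ratio test: L = 0 < 1)


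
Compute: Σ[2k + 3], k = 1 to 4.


Σ(2k+3) = 2·Σk + 3·n
= 2·10 + 3·4
= 20 + 12 = 32

Σ = 32


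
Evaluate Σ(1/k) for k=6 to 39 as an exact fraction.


Σₖ₌6^39 1/k = 1/6 + 1/7 + 1/8 + ... + 1/39
= 956972310279793/485721041551200
≈ 1.9702

Sum = 956972310279793/485721041551200 ≈ 1.9702


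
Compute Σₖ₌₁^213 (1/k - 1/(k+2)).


Telescoping with gap 2: two head and two tail terms survive.
= (1 + 1/2) - (1/214 + 1/215)
= 3/2 - 1/214 - 1/215 = 34293/23005

Sum = 34293/23005


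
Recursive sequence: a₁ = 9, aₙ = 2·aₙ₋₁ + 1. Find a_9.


Computing step by step:
a_1 = 9
a_2 = 19
a_3 = 39
a_4 = 79
a_5 = 159
a_6 = 319
a_7 = 639
a_8 = 1279
a_9 = 2559


a_9 = 2559


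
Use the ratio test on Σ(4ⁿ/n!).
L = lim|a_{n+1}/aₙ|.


aₙ = 4^n/n!
a_{n+1}/aₙ = 4^(n+1)/(n+1)! × n!/4^n
= 4/(n+1)
L = lim(n→∞) 4/(n+1) = 0
L < 1 → series CONVERGES

Converges (ratio test: L = 0 < 1)


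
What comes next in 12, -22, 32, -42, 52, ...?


Pattern: alternating sign, magnitude arithmetic (d=10)
Terms: 12, -22, 32, -42, 52
Next term = -62

Next term = -62


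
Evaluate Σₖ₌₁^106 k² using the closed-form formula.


n = 106
n(n+1)(2n+1)/6 = 106×107×213/6
= 2415846/6 = 402641

Σk² = 402641


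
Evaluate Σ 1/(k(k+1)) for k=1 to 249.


1/(k(k+1)) = 1/k - 1/(k+1) (partial fractions)
Telescoping: Σ = 1 - 1/250 = 249/250

Sum = 249/250


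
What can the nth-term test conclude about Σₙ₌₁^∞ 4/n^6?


lim(n→∞) 4/n^6 = 0
lim aₙ = 0 → nth-term test is INCONCLUSIVE
(Need other tests; this is actually a convergent p-series with p=6 > 1)

Inconclusive (lim aₙ = 0; need another test)


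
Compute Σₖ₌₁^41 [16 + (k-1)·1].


aₙ = 16 + (41-1)×1 = 56
Sₙ = n(a₁+aₙ)/2 = 41×(16+56)/2
= 41×72/2 = 1476

S_41 = 1476


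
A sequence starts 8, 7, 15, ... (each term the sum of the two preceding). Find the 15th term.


Computing iteratively: 8, 7, 15, 22, 37, 59, 96, 155, 251, 406, 657, 1063, ...
a_15 = 4503

a_15 = 4503


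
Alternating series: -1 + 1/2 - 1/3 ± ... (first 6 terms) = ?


S = -1 + 1/2 - 1/3 + 1/4 - 1/5 + 1/6
= -0.6167
(Full series converges to -ln(2) ≈ -0.6931)

S_6 = -0.6167


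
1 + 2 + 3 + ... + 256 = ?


n(n+1)/2 = 256×257/2 = 65792/2 = 32896

Σk = 32896


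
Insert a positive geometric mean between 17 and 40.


GM = √(17×40) = √680 = 26.0768

GM = 26.0768


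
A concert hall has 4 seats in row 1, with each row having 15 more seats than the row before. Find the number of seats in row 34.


aₙ = a₁ + (n-1)d
= 4 + (34-1)×15
= 4 + 495
= 499

a_34 = 499


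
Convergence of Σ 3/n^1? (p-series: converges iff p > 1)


p-series test: Σ c/n^p converges if p > 1, diverges if p ≤ 1 (constant c > 0 doesn't affect convergence).
p = 1
1 ≤ 1 → DIVERGES

Diverges (p = 1 ≤ 1)


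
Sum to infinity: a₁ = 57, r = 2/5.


S∞ = a₁/(1-r) = 57/(1 - 2/5)
= 57/(3/5)
= 95

S∞ = 95


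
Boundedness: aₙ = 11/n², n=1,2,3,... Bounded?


a₁ = 11, a₂ = 11/4, a₃ = 11/9, ...
0 < aₙ ≤ 11 for all n ≥ 1
The sequence IS bounded

Bounded (0 < aₙ ≤ 11)


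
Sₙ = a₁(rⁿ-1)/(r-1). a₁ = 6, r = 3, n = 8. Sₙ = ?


Sₙ = 6×(3^8 - 1)/(3 - 1)
= 6×(6561 - 1)/2
= 6×6560/2
= 19680

S_8 = 19680


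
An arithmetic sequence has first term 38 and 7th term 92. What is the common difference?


d = (aₙ - a₁)/(n-1)
= (92 - 38)/(7-1)
= 54/6 = 9

d = 9


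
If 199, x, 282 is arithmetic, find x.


AM = (199 + 282)/2 = 481/2 = 240.5

AM = 240.5


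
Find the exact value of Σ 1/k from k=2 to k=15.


Σₖ₌2^15 1/k = 1/2 + 1/3 + 1/4 + ... + 1/15
= 835397/360360
≈ 2.3182

Sum = 835397/360360 ≈ 2.3182


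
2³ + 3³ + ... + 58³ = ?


Σₖ₌2^58 k³ = [58·59/2]² − [1·2/2]²
= 2927521 − 1 = 2927520

Σk³ = 2927520


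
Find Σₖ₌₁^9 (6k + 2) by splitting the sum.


Σ(6k+2) = 6·Σk + 2·n
= 6·45 + 2·9
= 270 + 18 = 288

Σ = 288


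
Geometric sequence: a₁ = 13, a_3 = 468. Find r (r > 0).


r^(n-1) = aₙ/a₁
r^2 = 468/13 = 36
r = 36^(1/2)
= ±6; taking r > 0 gives r = 6

r = 6


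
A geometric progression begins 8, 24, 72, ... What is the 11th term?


aₙ = a₁·r^(n-1)
= 8×3^10
= 8×59049
= 472392

a_11 = 472392


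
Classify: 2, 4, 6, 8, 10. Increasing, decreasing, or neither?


Differences: 2, 2, 2, 2
All differences > 0 → strictly INCREASING

Monotonically increasing


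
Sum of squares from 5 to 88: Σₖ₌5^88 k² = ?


Σₖ₌5^88 k² = Σₖ₌₁^88 k² − Σₖ₌₁^4 k²
= 88·89·177/6 − 4·5·9/6
= 231044 − 30 = 231014

Σk² = 231014


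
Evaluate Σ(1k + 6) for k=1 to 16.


Σ(1k+6) = 1·Σk + 6·n
= 1·136 + 6·16
= 136 + 96 = 232

Σ = 232


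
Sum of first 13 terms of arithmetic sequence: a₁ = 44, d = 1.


aₙ = 44 + (13-1)×1 = 56
Sₙ = n(a₁+aₙ)/2 = 13×(44+56)/2
= 13×100/2 = 650

S_13 = 650


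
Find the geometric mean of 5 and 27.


GM = √(5×27) = √135 = 11.619

GM = 11.619


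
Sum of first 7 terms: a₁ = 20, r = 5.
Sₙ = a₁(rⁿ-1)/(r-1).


Sₙ = 20×(5^7 - 1)/(5 - 1)
= 20×(78125 - 1)/4
= 20×78124/4
= 390620

S_7 = 390620


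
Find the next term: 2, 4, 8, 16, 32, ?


Pattern: powers of 2: 2ⁿ
Terms: 2, 4, 8, 16, 32
Next term = 64

Next term = 64


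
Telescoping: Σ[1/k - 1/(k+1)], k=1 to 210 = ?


Telescoping: adjacent terms cancel.
= 1/1 - 1/211
= 1 - 1/211 = 210/211

Sum = 210/211


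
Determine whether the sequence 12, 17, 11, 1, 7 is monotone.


Differences: 5, -6, -10, 6
Difference at position 1 is +5 (> 0) but position 2 is -6 (< 0) — sequence both rises and falls
→ NOT monotonic

Not monotonic


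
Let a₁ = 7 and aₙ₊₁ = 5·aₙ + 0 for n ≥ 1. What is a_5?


Computing step by step:
a_1 = 7
a_2 = 35
a_3 = 175
a_4 = 875
a_5 = 4375


a_5 = 4375


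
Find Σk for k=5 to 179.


Σₖ₌5^179 k = Σₖ₌₁^179 k − Σₖ₌₁^4 k
= 179·180/2 − 4·5/2
= 16110 − 10 = 16100

Σk = 16100


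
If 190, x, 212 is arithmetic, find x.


AM = (190 + 212)/2 = 402/2 = 201

AM = 201


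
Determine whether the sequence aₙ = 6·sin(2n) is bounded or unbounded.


For all n, -1 ≤ sin(2n) ≤ 1, so -6 ≤ 6·sin(2n) ≤ 6
Lower bound: -6, Upper bound: 6
The sequence IS bounded

Bounded (-6 ≤ aₙ ≤ 6)


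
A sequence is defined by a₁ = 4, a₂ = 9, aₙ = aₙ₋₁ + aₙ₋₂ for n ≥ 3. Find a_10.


Computing iteratively: 4, 9, 13, 22, 35, 57, 92, 149, 241, 390
a_10 = 390

a_10 = 390


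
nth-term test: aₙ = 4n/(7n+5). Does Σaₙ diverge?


lim(n→∞) 4n/(7n+5) = 4/7 = 4/7  (divide numerator and denominator by n)
lim aₙ = 4/7 ≠ 0 → series DIVERGES

Diverges (lim aₙ = 4/7 ≠ 0)


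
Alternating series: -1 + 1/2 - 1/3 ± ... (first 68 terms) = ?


S = -1 + 1/2 - 1/3 + 1/4 - 1/5 + 1/6 - 1/7 + 1/8 ± ...
= -0.6858
(Full series converges to -ln(2) ≈ -0.6931)

S_68 = -0.6858


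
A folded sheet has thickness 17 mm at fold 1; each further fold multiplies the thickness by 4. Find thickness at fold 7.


aₙ = a₁·r^(n-1)
= 17×4^6
= 17×4096
= 69632

a_7 = 69632


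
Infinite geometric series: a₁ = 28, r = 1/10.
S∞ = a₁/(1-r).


S∞ = a₁/(1-r) = 28/(1 - 1/10)
= 28/(9/10)
= 280/9

S∞ = 280/9


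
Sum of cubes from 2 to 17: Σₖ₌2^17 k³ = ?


Σₖ₌2^17 k³ = [17·18/2]² − [1·2/2]²
= 23409 − 1 = 23408

Σk³ = 23408


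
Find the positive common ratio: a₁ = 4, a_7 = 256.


r^(n-1) = aₙ/a₁
r^6 = 256/4 = 64
r = 64^(1/6)
= ±2; taking r > 0 gives r = 2

r = 2


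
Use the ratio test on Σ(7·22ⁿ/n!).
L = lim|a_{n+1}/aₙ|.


aₙ = 7·22^n/n!
a_{n+1}/aₙ = 22^(n+1)/(n+1)! × n!/22^n  (constant 7 cancels)
= 22/(n+1)
L = lim(n→∞) 22/(n+1) = 0
L < 1 → series CONVERGES

Converges (ratio test: L = 0 < 1)


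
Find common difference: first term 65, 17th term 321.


d = (aₙ - a₁)/(n-1)
= (321 - 65)/(17-1)
= 256/16 = 16

d = 16


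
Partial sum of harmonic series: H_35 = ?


H_35 = 1/1 + 1/2 + 1/3 + ... + 1/35
= 54437269998109/13127595717600
≈ 4.1468

H_35 = 54437269998109/13127595717600 ≈ 4.1468


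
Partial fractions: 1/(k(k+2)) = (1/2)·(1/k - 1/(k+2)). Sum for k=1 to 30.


1/(k(k+2)) = (1/2)·(1/k - 1/(k+2)) (partial fractions)
Telescoping: Σ = (1/2)·(1 + 1/2 - 1/31 - 1/32) = 1425/1984

Sum = 1425/1984


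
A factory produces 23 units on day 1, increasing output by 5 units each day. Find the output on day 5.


aₙ = a₁ + (n-1)d
= 23 + (5-1)×5
= 23 + 20
= 43

a_5 = 43


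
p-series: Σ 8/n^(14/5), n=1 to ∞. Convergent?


p-series test: Σ c/n^p converges if p > 1, diverges if p ≤ 1 (constant c > 0 doesn't affect convergence).
p = 14/5
14/5 > 1 → CONVERGES

Converges (p = 14/5 > 1)


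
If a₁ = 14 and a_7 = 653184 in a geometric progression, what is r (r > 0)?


r^(n-1) = aₙ/a₁
r^6 = 653184/14 = 46656
r = 46656^(1/6)
= ±6; taking r > 0 gives r = 6

r = 6


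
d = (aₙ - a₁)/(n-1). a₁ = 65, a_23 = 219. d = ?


d = (aₙ - a₁)/(n-1)
= (219 - 65)/(23-1)
= 154/22 = 7

d = 7


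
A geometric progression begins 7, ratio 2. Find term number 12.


aₙ = a₁·r^(n-1)
= 7×2^11
= 7×2048
= 14336

a_12 = 14336
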